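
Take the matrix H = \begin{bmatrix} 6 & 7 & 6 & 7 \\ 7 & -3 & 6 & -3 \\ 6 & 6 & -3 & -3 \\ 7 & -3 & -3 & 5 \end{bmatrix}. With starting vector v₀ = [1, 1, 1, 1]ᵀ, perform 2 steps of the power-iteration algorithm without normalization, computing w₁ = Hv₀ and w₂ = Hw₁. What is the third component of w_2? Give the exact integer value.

w1 = Hv₀ = (26, 7, 6, 6)
w2 = Hw1 = (283, 179, 162, 173)
The requested component of w2 is 162.

162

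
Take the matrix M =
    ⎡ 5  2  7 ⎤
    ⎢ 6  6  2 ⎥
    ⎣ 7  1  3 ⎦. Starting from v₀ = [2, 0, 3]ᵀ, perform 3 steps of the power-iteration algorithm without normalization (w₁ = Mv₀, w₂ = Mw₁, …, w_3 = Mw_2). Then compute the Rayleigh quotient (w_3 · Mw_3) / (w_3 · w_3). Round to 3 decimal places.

λ ≈ 13.018

w1 = Mv₀ = (5·2 + 2·0 + 7·3; 6·2 + 6·0 + 2·3; 7·2 + 1·0 + 3·3) = (31, 18, 23)
w2 = Mw1 = (5·31 + 2·18 + 7·23; 6·31 + 6·18 + 2·23; 7·31 + 1·18 + 3·23) = (352, 340, 304)
w3 = Mw2 = (4568, 4760, 3716)
Mw3 = (58372, 63400, 47884)
w3·Mw3 = 4568·58372 + 4760·63400 + 3716·47884 = 746364240; w3·w3 = 4568·4568 + 4760·4760 + 3716·3716 = 57332880
λ ≈ 746364240/57332880 = 13.018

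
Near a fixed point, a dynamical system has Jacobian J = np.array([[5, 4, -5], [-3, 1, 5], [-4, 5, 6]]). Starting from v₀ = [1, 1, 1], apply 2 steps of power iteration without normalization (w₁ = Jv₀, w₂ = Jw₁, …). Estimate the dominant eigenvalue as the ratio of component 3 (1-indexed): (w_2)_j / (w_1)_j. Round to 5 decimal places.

λ ≈ 5.85714

w1 = Jv₀ = (4, 3, 7)
w2 = Jw1 = (-3, 26, 41)
Ratio at component: 41 / 7 = 5.85714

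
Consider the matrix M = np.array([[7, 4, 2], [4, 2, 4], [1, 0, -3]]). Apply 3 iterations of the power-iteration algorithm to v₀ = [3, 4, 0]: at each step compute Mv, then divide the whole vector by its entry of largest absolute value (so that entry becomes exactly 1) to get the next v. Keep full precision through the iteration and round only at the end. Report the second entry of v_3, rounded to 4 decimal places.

Mv0 = (37.00000, 20.00000, 3.00000); divide by 37.00000 → v1 = (1.00000, 0.54054, 0.08108)
Mv1 = (9.32432, 5.40541, 0.75676); divide by 9.32432 → v2 = (1.00000, 0.57971, 0.08116)
Mv2 = (9.48116, 5.48406, 0.75652); divide by 9.48116 → v3 = (1.00000, 0.57842, 0.07979)
Requested entry of v3: 1892/3271 = 0.5784

0.5784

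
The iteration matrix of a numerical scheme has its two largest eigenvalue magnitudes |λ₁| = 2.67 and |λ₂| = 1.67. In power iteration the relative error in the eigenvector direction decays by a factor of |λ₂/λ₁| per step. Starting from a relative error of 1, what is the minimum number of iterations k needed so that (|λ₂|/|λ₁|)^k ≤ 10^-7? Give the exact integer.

|λ₂/λ₁| = 1.67/2.67 = 0.62547
Need k ≥ ln(10^-7) / ln(0.62547) = -16.1181 / -0.4693 ≈ 34.348
Smallest integer k satisfying the bound: 35

35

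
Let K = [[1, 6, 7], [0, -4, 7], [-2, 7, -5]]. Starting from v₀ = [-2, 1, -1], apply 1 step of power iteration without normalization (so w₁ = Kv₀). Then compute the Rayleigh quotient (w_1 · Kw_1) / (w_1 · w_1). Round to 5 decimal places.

λ ≈ -11.03886

w1 = Kv₀ = (1·(-2) + 6·1 + 7·(-1); 0·(-2) + (-4)·1 + 7·(-1); (-2)·(-2) + 7·1 + (-5)·(-1)) = (-3, -11, 16)
Kw1 = (43, 156, -151)
w1·Kw1 = (-3)·43 + (-11)·156 + 16·(-151) = -4261; w1·w1 = (-3)·(-3) + (-11)·(-11) + 16·16 = 386
λ ≈ -4261/386 = -11.03886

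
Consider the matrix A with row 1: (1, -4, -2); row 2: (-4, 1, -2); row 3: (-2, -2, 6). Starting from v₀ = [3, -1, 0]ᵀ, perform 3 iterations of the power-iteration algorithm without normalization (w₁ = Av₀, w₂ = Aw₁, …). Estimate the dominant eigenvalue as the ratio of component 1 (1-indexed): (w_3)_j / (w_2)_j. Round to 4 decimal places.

λ ≈ 3.3284

w1 = Av₀ = (1·3 + (-4)·(-1) + (-2)·0; (-4)·3 + 1·(-1) + (-2)·0; (-2)·3 + (-2)·(-1) + 6·0) = (7, -13, -4)
w2 = Aw1 = (1·7 + (-4)·(-13) + (-2)·(-4); (-4)·7 + 1·(-13) + (-2)·(-4); (-2)·7 + (-2)·(-13) + 6·(-4)) = (67, -33, -12)
w3 = Aw2 = (223, -277, -140)
Ratio at component: 223 / 67 = 3.3284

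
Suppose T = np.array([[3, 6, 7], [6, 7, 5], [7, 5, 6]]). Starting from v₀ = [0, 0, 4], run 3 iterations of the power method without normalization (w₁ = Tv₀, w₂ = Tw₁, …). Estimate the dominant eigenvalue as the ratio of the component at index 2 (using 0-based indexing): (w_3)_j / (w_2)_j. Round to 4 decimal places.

λ ≈ 16.7818

w1 = Tv₀ = (3·0 + 6·0 + 7·4; 6·0 + 7·0 + 5·4; 7·0 + 5·0 + 6·4) = (28, 20, 24)
w2 = Tw1 = (3·28 + 6·20 + 7·24; 6·28 + 7·20 + 5·24; 7·28 + 5·20 + 6·24) = (372, 428, 440)
w3 = Tw2 = (6764, 7428, 7384)
Ratio at component: 7384 / 440 = 16.7818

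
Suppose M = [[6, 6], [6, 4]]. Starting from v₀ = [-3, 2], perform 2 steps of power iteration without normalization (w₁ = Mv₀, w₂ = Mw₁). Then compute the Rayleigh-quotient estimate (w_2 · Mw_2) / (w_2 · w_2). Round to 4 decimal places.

w1 = Mv₀ = (-6, -10)
w2 = Mw1 = (-96, -76)
Mw2 = (-1032, -880)
w2·Mw2 = (-96)·(-1032) + (-76)·(-880) = 165952; w2·w2 = (-96)·(-96) + (-76)·(-76) = 14992
λ ≈ 165952/14992 = 11.0694

11.0694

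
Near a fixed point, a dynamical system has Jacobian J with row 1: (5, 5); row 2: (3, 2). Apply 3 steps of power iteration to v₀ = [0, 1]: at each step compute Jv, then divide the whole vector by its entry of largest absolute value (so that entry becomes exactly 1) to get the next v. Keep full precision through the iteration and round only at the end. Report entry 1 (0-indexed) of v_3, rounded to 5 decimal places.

0.52963

Jv0 = (5.000000, 2.000000); divide by 5.000000 → v1 = (1.000000, 0.400000)
Jv1 = (7.000000, 3.800000); divide by 7.000000 → v2 = (1.000000, 0.542857)
Jv2 = (7.714286, 4.085714); divide by 7.714286 → v3 = (1.000000, 0.529630)
Requested entry of v3: 143/270 = 0.52963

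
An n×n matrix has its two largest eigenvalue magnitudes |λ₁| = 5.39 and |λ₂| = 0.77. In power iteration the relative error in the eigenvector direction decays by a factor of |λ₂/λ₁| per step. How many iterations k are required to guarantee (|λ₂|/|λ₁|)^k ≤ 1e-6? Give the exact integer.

|λ₂/λ₁| = 0.77/5.39 = 0.14286
Need k ≥ ln(1e-6) / ln(0.14286) = -13.8155 / -1.9459 ≈ 7.100
Smallest integer k satisfying the bound: 8

8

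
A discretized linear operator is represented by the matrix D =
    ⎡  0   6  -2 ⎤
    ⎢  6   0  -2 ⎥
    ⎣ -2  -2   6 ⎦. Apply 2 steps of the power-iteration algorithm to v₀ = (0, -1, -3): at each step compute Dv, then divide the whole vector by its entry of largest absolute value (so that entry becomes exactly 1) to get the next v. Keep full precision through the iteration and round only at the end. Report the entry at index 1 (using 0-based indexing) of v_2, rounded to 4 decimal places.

-0.2963

Dv0 = (0.00000, 6.00000, -16.00000); divide by -16.00000 → v1 = (0.00000, -0.37500, 1.00000)
Dv1 = (-4.25000, -2.00000, 6.75000); divide by 6.75000 → v2 = (-0.62963, -0.29630, 1.00000)
Requested entry of v2: 32/-108 = -0.2963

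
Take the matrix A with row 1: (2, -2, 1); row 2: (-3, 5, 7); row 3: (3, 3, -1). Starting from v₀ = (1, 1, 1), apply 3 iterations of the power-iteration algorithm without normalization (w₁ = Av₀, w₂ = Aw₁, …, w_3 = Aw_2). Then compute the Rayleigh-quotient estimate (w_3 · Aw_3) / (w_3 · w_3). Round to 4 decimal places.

7.7725

w1 = Av₀ = (2·1 + (-2)·1 + 1·1; (-3)·1 + 5·1 + 7·1; 3·1 + 3·1 + (-1)·1) = (1, 9, 5)
w2 = Aw1 = (2·1 + (-2)·9 + 1·5; (-3)·1 + 5·9 + 7·5; 3·1 + 3·9 + (-1)·5) = (-11, 77, 25)
w3 = Aw2 = (-151, 593, 173)
Aw3 = (-1315, 4629, 1153)
w3·Aw3 = (-151)·(-1315) + 593·4629 + 173·1153 = 3143031; w3·w3 = (-151)·(-151) + 593·593 + 173·173 = 404379
λ ≈ 3143031/404379 = 7.7725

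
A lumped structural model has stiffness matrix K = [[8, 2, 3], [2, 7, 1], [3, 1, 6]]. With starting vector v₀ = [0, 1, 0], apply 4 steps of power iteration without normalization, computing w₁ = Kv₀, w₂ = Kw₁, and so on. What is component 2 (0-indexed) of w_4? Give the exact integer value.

3352

w1 = Kv₀ = (8·0 + 2·1 + 3·0; 2·0 + 7·1 + 1·0; 3·0 + 1·1 + 6·0) = (2, 7, 1)
w2 = Kw1 = (8·2 + 2·7 + 3·1; 2·2 + 7·7 + 1·1; 3·2 + 1·7 + 6·1) = (33, 54, 19)
w3 = Kw2 = (429, 463, 267)
w4 = Kw3 = (5159, 4366, 3352)
The requested component of w4 is 3352.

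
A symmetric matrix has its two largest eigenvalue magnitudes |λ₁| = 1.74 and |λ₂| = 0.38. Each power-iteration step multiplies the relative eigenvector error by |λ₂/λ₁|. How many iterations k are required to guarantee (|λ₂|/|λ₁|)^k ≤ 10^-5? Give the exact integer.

|λ₂/λ₁| = 0.38/1.74 = 0.21839
Need k ≥ ln(10^-5) / ln(0.21839) = -11.5129 / -1.5215 ≈ 7.567
Smallest integer k satisfying the bound: 8

8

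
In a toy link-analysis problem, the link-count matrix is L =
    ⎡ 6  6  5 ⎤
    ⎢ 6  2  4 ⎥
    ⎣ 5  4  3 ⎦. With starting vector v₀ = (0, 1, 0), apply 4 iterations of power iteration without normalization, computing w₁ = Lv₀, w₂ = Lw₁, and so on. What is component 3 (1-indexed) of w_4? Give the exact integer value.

w1 = Lv₀ = (6, 2, 4)
w2 = Lw1 = (68, 56, 50)
w3 = Lw2 = (994, 720, 714)
w4 = Lw3 = (13854, 10260, 9992)
The requested component of w4 is 9992.

9992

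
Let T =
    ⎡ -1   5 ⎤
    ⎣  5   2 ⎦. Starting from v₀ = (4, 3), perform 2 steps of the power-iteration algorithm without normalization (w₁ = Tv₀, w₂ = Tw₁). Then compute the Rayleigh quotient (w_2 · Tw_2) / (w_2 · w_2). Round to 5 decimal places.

w1 = Tv₀ = (11, 26)
w2 = Tw1 = (119, 107)
Tw2 = (416, 809)
w2·Tw2 = 119·416 + 107·809 = 136067; w2·w2 = 119·119 + 107·107 = 25610
λ ≈ 136067/25610 = 5.31304

5.31304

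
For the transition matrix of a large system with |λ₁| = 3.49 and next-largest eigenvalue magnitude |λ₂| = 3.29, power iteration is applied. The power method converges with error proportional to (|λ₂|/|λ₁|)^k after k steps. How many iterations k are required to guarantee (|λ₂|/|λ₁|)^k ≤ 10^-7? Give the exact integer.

|λ₂/λ₁| = 3.29/3.49 = 0.94269
Need k ≥ ln(10^-7) / ln(0.94269) = -16.1181 / -0.0590 ≈ 273.122
Smallest integer k satisfying the bound: 274

274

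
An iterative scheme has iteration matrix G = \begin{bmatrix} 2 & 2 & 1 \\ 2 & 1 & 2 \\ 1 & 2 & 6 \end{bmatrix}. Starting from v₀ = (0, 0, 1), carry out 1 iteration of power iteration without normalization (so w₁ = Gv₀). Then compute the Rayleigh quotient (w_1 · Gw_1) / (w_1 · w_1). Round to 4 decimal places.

λ ≈ 7.0732

w1 = Gv₀ = (2·0 + 2·0 + 1·1; 2·0 + 1·0 + 2·1; 1·0 + 2·0 + 6·1) = (1, 2, 6)
Gw1 = (12, 16, 41)
w1·Gw1 = 1·12 + 2·16 + 6·41 = 290; w1·w1 = 1·1 + 2·2 + 6·6 = 41
λ ≈ 290/41 = 7.0732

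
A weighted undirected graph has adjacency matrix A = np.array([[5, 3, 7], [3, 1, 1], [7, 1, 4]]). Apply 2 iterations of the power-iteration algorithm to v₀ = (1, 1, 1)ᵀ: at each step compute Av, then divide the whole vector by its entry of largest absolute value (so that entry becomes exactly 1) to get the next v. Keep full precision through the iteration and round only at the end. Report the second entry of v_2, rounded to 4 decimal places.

0.3563

Av0 = (15.00000, 5.00000, 12.00000); divide by 15.00000 → v1 = (1.00000, 0.33333, 0.80000)
Av1 = (11.60000, 4.13333, 10.53333); divide by 11.60000 → v2 = (1.00000, 0.35632, 0.90805)
Requested entry of v2: 62/174 = 0.3563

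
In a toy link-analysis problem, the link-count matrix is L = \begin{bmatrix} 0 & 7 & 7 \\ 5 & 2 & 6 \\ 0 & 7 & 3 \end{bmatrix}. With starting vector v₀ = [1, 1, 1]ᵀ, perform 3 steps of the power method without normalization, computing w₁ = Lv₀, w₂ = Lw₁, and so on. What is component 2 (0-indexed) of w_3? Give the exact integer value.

w1 = Lv₀ = (0·1 + 7·1 + 7·1; 5·1 + 2·1 + 6·1; 0·1 + 7·1 + 3·1) = (14, 13, 10)
w2 = Lw1 = (0·14 + 7·13 + 7·10; 5·14 + 2·13 + 6·10; 0·14 + 7·13 + 3·10) = (161, 156, 121)
w3 = Lw2 = (1939, 1843, 1455)
The requested component of w3 is 1455.

1455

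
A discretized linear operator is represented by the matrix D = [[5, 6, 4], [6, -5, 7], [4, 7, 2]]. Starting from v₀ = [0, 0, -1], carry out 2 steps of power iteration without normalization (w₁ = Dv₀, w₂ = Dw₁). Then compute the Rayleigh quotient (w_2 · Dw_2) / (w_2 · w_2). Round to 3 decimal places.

λ ≈ 8.070

w1 = Dv₀ = (-4, -7, -2)
w2 = Dw1 = (-70, -3, -69)
Dw2 = (-644, -888, -439)
w2·Dw2 = (-70)·(-644) + (-3)·(-888) + (-69)·(-439) = 78035; w2·w2 = (-70)·(-70) + (-3)·(-3) + (-69)·(-69) = 9670
λ ≈ 78035/9670 = 8.070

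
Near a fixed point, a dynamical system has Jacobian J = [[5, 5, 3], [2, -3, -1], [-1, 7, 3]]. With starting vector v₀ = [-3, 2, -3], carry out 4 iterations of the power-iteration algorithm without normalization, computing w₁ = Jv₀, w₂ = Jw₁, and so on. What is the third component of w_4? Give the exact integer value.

-476

w1 = Jv₀ = (5·(-3) + 5·2 + 3·(-3); 2·(-3) + (-3)·2 + (-1)·(-3); (-1)·(-3) + 7·2 + 3·(-3)) = (-14, -9, 8)
w2 = Jw1 = (5·(-14) + 5·(-9) + 3·8; 2·(-14) + (-3)·(-9) + (-1)·8; (-1)·(-14) + 7·(-9) + 3·8) = (-91, -9, -25)
w3 = Jw2 = (-575, -130, -47)
w4 = Jw3 = (-3666, -713, -476)
The requested component of w4 is -476.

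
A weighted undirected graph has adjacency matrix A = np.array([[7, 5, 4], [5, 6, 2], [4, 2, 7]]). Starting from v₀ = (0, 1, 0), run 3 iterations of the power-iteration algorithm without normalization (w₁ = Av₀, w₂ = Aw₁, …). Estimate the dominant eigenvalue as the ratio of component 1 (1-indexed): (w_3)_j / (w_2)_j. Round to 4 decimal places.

λ ≈ 13.9726

w1 = Av₀ = (7·0 + 5·1 + 4·0; 5·0 + 6·1 + 2·0; 4·0 + 2·1 + 7·0) = (5, 6, 2)
w2 = Aw1 = (7·5 + 5·6 + 4·2; 5·5 + 6·6 + 2·2; 4·5 + 2·6 + 7·2) = (73, 65, 46)
w3 = Aw2 = (1020, 847, 744)
Ratio at component: 1020 / 73 = 13.9726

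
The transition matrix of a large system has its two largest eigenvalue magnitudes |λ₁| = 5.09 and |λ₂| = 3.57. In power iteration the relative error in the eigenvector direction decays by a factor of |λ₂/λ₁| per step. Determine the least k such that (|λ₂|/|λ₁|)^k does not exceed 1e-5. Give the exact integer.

|λ₂/λ₁| = 3.57/5.09 = 0.70138
Need k ≥ ln(1e-5) / ln(0.70138) = -11.5129 / -0.3547 ≈ 32.457
Smallest integer k satisfying the bound: 33

33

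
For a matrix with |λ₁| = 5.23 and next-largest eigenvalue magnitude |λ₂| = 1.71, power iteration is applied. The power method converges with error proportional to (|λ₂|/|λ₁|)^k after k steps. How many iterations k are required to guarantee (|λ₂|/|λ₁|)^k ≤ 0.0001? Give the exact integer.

|λ₂/λ₁| = 1.71/5.23 = 0.32696
Need k ≥ ln(0.0001) / ln(0.32696) = -9.2103 / -1.1179 ≈ 8.239
Smallest integer k satisfying the bound: 9

9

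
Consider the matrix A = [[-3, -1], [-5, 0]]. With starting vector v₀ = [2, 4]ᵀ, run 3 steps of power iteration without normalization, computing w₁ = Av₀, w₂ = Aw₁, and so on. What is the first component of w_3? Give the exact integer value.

-170

w1 = Av₀ = (-10, -10)
w2 = Aw1 = (40, 50)
w3 = Aw2 = (-170, -200)
The requested component of w3 is -170.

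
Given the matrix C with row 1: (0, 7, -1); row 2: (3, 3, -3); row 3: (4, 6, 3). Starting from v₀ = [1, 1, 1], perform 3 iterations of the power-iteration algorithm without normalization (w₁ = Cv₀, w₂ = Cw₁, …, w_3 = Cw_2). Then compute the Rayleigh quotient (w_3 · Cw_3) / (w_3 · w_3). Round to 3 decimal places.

3.624

w1 = Cv₀ = (0·1 + 7·1 + (-1)·1; 3·1 + 3·1 + (-3)·1; 4·1 + 6·1 + 3·1) = (6, 3, 13)
w2 = Cw1 = (0·6 + 7·3 + (-1)·13; 3·6 + 3·3 + (-3)·13; 4·6 + 6·3 + 3·13) = (8, -12, 81)
w3 = Cw2 = (-165, -255, 203)
Cw3 = (-1988, -1869, -1581)
w3·Cw3 = (-165)·(-1988) + (-255)·(-1869) + 203·(-1581) = 483672; w3·w3 = (-165)·(-165) + (-255)·(-255) + 203·203 = 133459
λ ≈ 483672/133459 = 3.624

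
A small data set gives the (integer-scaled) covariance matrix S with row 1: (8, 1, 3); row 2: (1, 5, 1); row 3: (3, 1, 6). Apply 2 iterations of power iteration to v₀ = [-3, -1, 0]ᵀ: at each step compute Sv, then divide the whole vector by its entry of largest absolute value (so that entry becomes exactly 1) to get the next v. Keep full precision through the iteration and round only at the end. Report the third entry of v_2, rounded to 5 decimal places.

0.60084

Sv0 = (-25.000000, -8.000000, -10.000000); divide by -25.000000 → v1 = (1.000000, 0.320000, 0.400000)
Sv1 = (9.520000, 3.000000, 5.720000); divide by 9.520000 → v2 = (1.000000, 0.315126, 0.600840)
Requested entry of v2: -143/-238 = 0.60084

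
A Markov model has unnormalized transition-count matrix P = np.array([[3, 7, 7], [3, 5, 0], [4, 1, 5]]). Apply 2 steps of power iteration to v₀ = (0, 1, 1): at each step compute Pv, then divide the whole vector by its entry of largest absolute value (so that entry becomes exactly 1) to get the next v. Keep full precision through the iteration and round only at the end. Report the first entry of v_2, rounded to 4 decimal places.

Pv0 = (14.00000, 5.00000, 6.00000); divide by 14.00000 → v1 = (1.00000, 0.35714, 0.42857)
Pv1 = (8.50000, 4.78571, 6.50000); divide by 8.50000 → v2 = (1.00000, 0.56303, 0.76471)
Requested entry of v2: 119/119 = 1.0000

1.0000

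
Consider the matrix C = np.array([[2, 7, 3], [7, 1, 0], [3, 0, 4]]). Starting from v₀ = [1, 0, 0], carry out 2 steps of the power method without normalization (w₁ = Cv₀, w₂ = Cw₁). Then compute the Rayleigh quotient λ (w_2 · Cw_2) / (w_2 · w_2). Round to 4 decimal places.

λ ≈ 7.4526

w1 = Cv₀ = (2, 7, 3)
w2 = Cw1 = (62, 21, 18)
Cw2 = (325, 455, 258)
w2·Cw2 = 62·325 + 21·455 + 18·258 = 34349; w2·w2 = 62·62 + 21·21 + 18·18 = 4609
λ ≈ 34349/4609 = 7.4526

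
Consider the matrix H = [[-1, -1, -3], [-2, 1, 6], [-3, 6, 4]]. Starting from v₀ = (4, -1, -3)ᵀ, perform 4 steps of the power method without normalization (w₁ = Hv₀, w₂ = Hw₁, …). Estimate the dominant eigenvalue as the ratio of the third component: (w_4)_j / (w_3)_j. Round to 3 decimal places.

w1 = Hv₀ = (6, -27, -30)
w2 = Hw1 = (111, -219, -300)
w3 = Hw2 = (1008, -2241, -2847)
w4 = Hw3 = (9774, -21339, -27858)
Ratio at component: -27858 / -2847 = 9.785

λ ≈ 9.785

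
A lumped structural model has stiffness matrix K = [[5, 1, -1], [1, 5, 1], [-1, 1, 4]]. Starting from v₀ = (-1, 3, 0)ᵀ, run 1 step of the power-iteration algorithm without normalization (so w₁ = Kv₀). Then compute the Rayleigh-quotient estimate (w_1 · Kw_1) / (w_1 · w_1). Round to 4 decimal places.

w1 = Kv₀ = (-2, 14, 4)
Kw1 = (0, 72, 32)
w1·Kw1 = (-2)·0 + 14·72 + 4·32 = 1136; w1·w1 = (-2)·(-2) + 14·14 + 4·4 = 216
λ ≈ 1136/216 = 5.2593

λ ≈ 5.2593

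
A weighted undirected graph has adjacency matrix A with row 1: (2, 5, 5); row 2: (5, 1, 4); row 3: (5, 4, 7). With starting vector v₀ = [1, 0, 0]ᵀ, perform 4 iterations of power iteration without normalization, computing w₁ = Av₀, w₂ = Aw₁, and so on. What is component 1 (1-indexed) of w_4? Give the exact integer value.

w1 = Av₀ = (2·1 + 5·0 + 5·0; 5·1 + 1·0 + 4·0; 5·1 + 4·0 + 7·0) = (2, 5, 5)
w2 = Aw1 = (2·2 + 5·5 + 5·5; 5·2 + 1·5 + 4·5; 5·2 + 4·5 + 7·5) = (54, 35, 65)
w3 = Aw2 = (608, 565, 865)
w4 = Aw3 = (8366, 7065, 11355)
The requested component of w4 is 8366.

8366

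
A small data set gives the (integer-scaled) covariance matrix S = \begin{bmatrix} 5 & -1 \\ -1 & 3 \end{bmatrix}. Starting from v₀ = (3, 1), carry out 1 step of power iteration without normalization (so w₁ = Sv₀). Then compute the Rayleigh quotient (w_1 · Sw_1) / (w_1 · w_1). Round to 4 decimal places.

w1 = Sv₀ = (14, 0)
Sw1 = (70, -14)
w1·Sw1 = 14·70 + 0·(-14) = 980; w1·w1 = 14·14 + 0·0 = 196
λ ≈ 980/196 = 5.0000

λ ≈ 5.0000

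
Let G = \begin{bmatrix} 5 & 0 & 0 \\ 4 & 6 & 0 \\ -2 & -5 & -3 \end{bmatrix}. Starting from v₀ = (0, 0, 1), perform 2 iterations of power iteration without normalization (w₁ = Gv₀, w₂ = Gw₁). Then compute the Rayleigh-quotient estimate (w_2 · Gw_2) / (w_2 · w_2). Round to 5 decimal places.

w1 = Gv₀ = (5·0 + 0·0 + 0·1; 4·0 + 6·0 + 0·1; (-2)·0 + (-5)·0 + (-3)·1) = (0, 0, -3)
w2 = Gw1 = (5·0 + 0·0 + 0·(-3); 4·0 + 6·0 + 0·(-3); (-2)·0 + (-5)·0 + (-3)·(-3)) = (0, 0, 9)
Gw2 = (0, 0, -27)
w2·Gw2 = 0·0 + 0·0 + 9·(-27) = -243; w2·w2 = 0·0 + 0·0 + 9·9 = 81
λ ≈ -243/81 = -3.00000

-3.00000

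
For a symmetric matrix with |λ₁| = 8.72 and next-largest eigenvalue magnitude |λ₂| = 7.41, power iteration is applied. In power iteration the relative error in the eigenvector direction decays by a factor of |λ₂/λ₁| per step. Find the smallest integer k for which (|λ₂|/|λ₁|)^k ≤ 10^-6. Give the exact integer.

|λ₂/λ₁| = 7.41/8.72 = 0.84977
Need k ≥ ln(10^-6) / ln(0.84977) = -13.8155 / -0.1628 ≈ 84.868
Smallest integer k satisfying the bound: 85

85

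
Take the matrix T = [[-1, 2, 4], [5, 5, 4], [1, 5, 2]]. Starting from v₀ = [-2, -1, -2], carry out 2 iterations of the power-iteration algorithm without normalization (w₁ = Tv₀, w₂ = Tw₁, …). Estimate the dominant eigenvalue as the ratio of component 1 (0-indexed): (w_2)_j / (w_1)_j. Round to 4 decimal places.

w1 = Tv₀ = ((-1)·(-2) + 2·(-1) + 4·(-2); 5·(-2) + 5·(-1) + 4·(-2); 1·(-2) + 5·(-1) + 2·(-2)) = (-8, -23, -11)
w2 = Tw1 = ((-1)·(-8) + 2·(-23) + 4·(-11); 5·(-8) + 5·(-23) + 4·(-11); 1·(-8) + 5·(-23) + 2·(-11)) = (-82, -199, -145)
Ratio at component: -199 / -23 = 8.6522

8.6522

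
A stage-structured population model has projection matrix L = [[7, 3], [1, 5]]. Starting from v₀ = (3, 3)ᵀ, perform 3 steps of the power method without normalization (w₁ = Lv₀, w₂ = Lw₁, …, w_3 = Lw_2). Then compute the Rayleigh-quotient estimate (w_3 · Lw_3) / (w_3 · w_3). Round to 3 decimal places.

w1 = Lv₀ = (30, 18)
w2 = Lw1 = (264, 120)
w3 = Lw2 = (2208, 864)
Lw3 = (18048, 6528)
w3·Lw3 = 2208·18048 + 864·6528 = 45490176; w3·w3 = 2208·2208 + 864·864 = 5621760
λ ≈ 45490176/5621760 = 8.092

8.092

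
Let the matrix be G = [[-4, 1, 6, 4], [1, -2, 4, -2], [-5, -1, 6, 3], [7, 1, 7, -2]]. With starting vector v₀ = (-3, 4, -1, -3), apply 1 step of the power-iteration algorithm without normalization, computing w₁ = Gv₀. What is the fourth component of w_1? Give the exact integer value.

-18

w1 = Gv₀ = ((-4)·(-3) + 1·4 + 6·(-1) + 4·(-3); 1·(-3) + (-2)·4 + 4·(-1) + (-2)·(-3); (-5)·(-3) + (-1)·4 + 6·(-1) + 3·(-3); 7·(-3) + 1·4 + 7·(-1) + (-2)·(-3)) = (-2, -9, -4, -18)
The requested component of w1 is -18.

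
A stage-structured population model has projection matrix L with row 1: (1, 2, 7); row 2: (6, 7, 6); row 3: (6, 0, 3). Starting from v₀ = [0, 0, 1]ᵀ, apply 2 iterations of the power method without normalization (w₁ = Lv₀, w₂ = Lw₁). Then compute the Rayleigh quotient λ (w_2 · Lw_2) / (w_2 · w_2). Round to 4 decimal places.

w1 = Lv₀ = (7, 6, 3)
w2 = Lw1 = (40, 102, 51)
Lw2 = (601, 1260, 393)
w2·Lw2 = 40·601 + 102·1260 + 51·393 = 172603; w2·w2 = 40·40 + 102·102 + 51·51 = 14605
λ ≈ 172603/14605 = 11.8181

11.8181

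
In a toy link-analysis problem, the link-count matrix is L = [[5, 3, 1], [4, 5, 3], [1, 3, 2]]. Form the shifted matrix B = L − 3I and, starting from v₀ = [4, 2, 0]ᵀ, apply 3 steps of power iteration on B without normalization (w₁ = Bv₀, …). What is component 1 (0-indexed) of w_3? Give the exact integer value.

B = L − 3I has rows (2, 3, 1); (4, 2, 3); (1, 3, -1)
w1 = Bv₀ = (2·4 + 3·2 + 1·0; 4·4 + 2·2 + 3·0; 1·4 + 3·2 + (-1)·0) = (14, 20, 10)
w2 = Bw1 = (2·14 + 3·20 + 1·10; 4·14 + 2·20 + 3·10; 1·14 + 3·20 + (-1)·10) = (98, 126, 64)
w3 = Bw2 = (638, 836, 412)
Requested component of w3: 836

836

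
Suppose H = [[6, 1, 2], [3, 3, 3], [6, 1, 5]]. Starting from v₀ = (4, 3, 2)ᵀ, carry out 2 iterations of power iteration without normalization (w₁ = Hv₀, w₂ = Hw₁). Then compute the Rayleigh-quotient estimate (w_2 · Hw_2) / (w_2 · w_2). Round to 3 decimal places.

λ ≈ 10.014

w1 = Hv₀ = (6·4 + 1·3 + 2·2; 3·4 + 3·3 + 3·2; 6·4 + 1·3 + 5·2) = (31, 27, 37)
w2 = Hw1 = (6·31 + 1·27 + 2·37; 3·31 + 3·27 + 3·37; 6·31 + 1·27 + 5·37) = (287, 285, 398)
Hw2 = (2803, 2910, 3997)
w2·Hw2 = 287·2803 + 285·2910 + 398·3997 = 3224617; w2·w2 = 287·287 + 285·285 + 398·398 = 321998
λ ≈ 3224617/321998 = 10.014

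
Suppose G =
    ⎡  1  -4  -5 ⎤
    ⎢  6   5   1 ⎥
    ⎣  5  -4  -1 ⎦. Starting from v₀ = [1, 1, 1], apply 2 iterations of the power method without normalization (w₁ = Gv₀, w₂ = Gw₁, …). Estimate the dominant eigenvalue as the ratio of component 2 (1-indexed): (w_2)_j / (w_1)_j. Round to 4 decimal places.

λ ≈ 1.0000

w1 = Gv₀ = (1·1 + (-4)·1 + (-5)·1; 6·1 + 5·1 + 1·1; 5·1 + (-4)·1 + (-1)·1) = (-8, 12, 0)
w2 = Gw1 = (1·(-8) + (-4)·12 + (-5)·0; 6·(-8) + 5·12 + 1·0; 5·(-8) + (-4)·12 + (-1)·0) = (-56, 12, -88)
Ratio at component: 12 / 12 = 1.0000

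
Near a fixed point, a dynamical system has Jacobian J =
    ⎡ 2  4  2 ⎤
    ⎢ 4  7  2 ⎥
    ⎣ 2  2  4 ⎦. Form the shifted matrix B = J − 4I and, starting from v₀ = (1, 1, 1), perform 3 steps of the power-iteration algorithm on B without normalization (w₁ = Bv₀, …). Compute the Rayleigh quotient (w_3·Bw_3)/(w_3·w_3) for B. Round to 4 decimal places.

B = J − 4I has rows (-2, 4, 2); (4, 3, 2); (2, 2, 0)
w1 = Bv₀ = ((-2)·1 + 4·1 + 2·1; 4·1 + 3·1 + 2·1; 2·1 + 2·1 + 0·1) = (4, 9, 4)
w2 = Bw1 = ((-2)·4 + 4·9 + 2·4; 4·4 + 3·9 + 2·4; 2·4 + 2·9 + 0·4) = (36, 51, 26)
w3 = Bw2 = (184, 349, 174)
Bw3 = (1376, 2131, 1066)
w3·Bw3 = 1182387; w3·w3 = 185933; μ ≈ 1182387/185933 = 6.3592

6.3592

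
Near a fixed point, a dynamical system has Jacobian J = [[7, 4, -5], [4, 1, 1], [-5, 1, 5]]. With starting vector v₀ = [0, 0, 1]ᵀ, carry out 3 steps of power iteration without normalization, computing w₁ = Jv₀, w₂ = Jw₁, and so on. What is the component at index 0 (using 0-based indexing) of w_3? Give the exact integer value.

-703

w1 = Jv₀ = (-5, 1, 5)
w2 = Jw1 = (-56, -14, 51)
w3 = Jw2 = (-703, -187, 521)
The requested component of w3 is -703.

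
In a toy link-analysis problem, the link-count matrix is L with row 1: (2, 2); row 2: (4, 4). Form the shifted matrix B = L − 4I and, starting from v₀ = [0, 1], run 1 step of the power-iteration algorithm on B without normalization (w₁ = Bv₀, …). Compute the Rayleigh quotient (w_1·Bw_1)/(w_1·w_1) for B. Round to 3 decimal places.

-2.000

B = L − 4I has rows (-2, 2); (4, 0)
w1 = Bv₀ = (2, 0)
Bw1 = (-4, 8)
w1·Bw1 = -8; w1·w1 = 4; μ ≈ -8/4 = -2.000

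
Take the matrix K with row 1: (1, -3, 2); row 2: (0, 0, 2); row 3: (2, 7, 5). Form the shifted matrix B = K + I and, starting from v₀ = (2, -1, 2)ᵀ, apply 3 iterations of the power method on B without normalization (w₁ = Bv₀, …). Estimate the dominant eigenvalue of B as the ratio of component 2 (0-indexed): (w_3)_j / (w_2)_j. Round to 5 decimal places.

μ ≈ 8.15464

B = K + I has rows (2, -3, 2); (0, 1, 2); (2, 7, 6)
w1 = Bv₀ = (2·2 + (-3)·(-1) + 2·2; 0·2 + 1·(-1) + 2·2; 2·2 + 7·(-1) + 6·2) = (11, 3, 9)
w2 = Bw1 = (2·11 + (-3)·3 + 2·9; 0·11 + 1·3 + 2·9; 2·11 + 7·3 + 6·9) = (31, 21, 97)
w3 = Bw2 = (193, 215, 791)
Ratio: 791/97 = 8.15464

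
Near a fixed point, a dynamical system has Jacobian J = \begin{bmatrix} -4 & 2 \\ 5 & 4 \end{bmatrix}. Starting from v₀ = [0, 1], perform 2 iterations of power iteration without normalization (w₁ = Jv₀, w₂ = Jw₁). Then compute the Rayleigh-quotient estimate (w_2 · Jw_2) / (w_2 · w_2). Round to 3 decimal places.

λ ≈ 4.000

w1 = Jv₀ = ((-4)·0 + 2·1; 5·0 + 4·1) = (2, 4)
w2 = Jw1 = ((-4)·2 + 2·4; 5·2 + 4·4) = (0, 26)
Jw2 = (52, 104)
w2·Jw2 = 0·52 + 26·104 = 2704; w2·w2 = 0·0 + 26·26 = 676
λ ≈ 2704/676 = 4.000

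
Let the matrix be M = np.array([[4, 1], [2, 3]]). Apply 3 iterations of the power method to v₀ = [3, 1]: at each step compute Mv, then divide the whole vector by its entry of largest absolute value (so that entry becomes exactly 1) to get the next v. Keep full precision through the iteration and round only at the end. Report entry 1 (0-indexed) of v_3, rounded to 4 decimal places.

0.9461

Mv0 = (13.00000, 9.00000); divide by 13.00000 → v1 = (1.00000, 0.69231)
Mv1 = (4.69231, 4.07692); divide by 4.69231 → v2 = (1.00000, 0.86885)
Mv2 = (4.86885, 4.60656); divide by 4.86885 → v3 = (1.00000, 0.94613)
Requested entry of v3: 281/297 = 0.9461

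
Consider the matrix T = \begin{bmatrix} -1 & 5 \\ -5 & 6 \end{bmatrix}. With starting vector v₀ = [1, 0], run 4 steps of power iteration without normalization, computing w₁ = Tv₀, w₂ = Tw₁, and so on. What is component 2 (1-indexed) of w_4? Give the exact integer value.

w1 = Tv₀ = (-1, -5)
w2 = Tw1 = (-24, -25)
w3 = Tw2 = (-101, -30)
w4 = Tw3 = (-49, 325)
The requested component of w4 is 325.

325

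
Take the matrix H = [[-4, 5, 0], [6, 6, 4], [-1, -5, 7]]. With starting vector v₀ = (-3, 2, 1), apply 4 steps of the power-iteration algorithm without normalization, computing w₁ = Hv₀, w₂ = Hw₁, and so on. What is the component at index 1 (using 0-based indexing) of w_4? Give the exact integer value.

w1 = Hv₀ = ((-4)·(-3) + 5·2 + 0·1; 6·(-3) + 6·2 + 4·1; (-1)·(-3) + (-5)·2 + 7·1) = (22, -2, 0)
w2 = Hw1 = ((-4)·22 + 5·(-2) + 0·0; 6·22 + 6·(-2) + 4·0; (-1)·22 + (-5)·(-2) + 7·0) = (-98, 120, -12)
w3 = Hw2 = (992, 84, -586)
w4 = Hw3 = (-3548, 4112, -5514)
The requested component of w4 is 4112.

4112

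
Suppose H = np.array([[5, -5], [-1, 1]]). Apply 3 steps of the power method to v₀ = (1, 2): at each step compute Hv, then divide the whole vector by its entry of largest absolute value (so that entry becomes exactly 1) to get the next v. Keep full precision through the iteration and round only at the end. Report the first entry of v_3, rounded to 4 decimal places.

1.0000

Hv0 = (-5.00000, 1.00000); divide by -5.00000 → v1 = (1.00000, -0.20000)
Hv1 = (6.00000, -1.20000); divide by 6.00000 → v2 = (1.00000, -0.20000)
Hv2 = (6.00000, -1.20000); divide by 6.00000 → v3 = (1.00000, -0.20000)
Requested entry of v3: -180/-180 = 1.0000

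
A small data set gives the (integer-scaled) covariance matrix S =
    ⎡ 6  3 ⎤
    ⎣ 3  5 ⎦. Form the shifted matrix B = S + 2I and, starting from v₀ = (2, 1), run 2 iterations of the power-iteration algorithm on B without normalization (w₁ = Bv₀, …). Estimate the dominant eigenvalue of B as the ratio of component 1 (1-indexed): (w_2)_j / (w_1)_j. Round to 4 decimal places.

B = S + 2I has rows (8, 3); (3, 7)
w1 = Bv₀ = (8·2 + 3·1; 3·2 + 7·1) = (19, 13)
w2 = Bw1 = (8·19 + 3·13; 3·19 + 7·13) = (191, 148)
Ratio: 191/19 = 10.0526

μ ≈ 10.0526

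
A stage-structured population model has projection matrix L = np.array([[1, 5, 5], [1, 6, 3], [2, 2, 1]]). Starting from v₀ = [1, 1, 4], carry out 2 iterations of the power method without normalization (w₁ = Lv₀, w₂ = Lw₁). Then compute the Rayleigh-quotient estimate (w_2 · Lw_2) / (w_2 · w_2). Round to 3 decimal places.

w1 = Lv₀ = (1·1 + 5·1 + 5·4; 1·1 + 6·1 + 3·4; 2·1 + 2·1 + 1·4) = (26, 19, 8)
w2 = Lw1 = (1·26 + 5·19 + 5·8; 1·26 + 6·19 + 3·8; 2·26 + 2·19 + 1·8) = (161, 164, 98)
Lw2 = (1471, 1439, 748)
w2·Lw2 = 161·1471 + 164·1439 + 98·748 = 546131; w2·w2 = 161·161 + 164·164 + 98·98 = 62421
λ ≈ 546131/62421 = 8.749

λ ≈ 8.749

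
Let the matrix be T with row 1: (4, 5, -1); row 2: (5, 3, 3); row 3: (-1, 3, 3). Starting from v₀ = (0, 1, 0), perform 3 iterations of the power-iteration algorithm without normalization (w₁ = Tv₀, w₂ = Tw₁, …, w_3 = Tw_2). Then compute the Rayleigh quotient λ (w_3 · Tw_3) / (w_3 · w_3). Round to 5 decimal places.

w1 = Tv₀ = (4·0 + 5·1 + (-1)·0; 5·0 + 3·1 + 3·0; (-1)·0 + 3·1 + 3·0) = (5, 3, 3)
w2 = Tw1 = (4·5 + 5·3 + (-1)·3; 5·5 + 3·3 + 3·3; (-1)·5 + 3·3 + 3·3) = (32, 43, 13)
w3 = Tw2 = (330, 328, 136)
Tw3 = (2824, 3042, 1062)
w3·Tw3 = 330·2824 + 328·3042 + 136·1062 = 2074128; w3·w3 = 330·330 + 328·328 + 136·136 = 234980
λ ≈ 2074128/234980 = 8.82683

8.82683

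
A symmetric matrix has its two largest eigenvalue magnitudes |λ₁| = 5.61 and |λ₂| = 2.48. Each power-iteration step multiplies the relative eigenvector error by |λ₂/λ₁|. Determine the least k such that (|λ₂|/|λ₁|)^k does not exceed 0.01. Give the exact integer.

|λ₂/λ₁| = 2.48/5.61 = 0.44207
Need k ≥ ln(0.01) / ln(0.44207) = -4.6052 / -0.8163 ≈ 5.642
Smallest integer k satisfying the bound: 6

6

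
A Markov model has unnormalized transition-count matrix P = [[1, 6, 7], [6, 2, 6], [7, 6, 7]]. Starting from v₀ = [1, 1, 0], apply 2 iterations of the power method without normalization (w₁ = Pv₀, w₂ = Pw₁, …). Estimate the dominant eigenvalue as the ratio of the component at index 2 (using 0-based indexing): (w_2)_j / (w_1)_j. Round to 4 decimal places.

w1 = Pv₀ = (1·1 + 6·1 + 7·0; 6·1 + 2·1 + 6·0; 7·1 + 6·1 + 7·0) = (7, 8, 13)
w2 = Pw1 = (1·7 + 6·8 + 7·13; 6·7 + 2·8 + 6·13; 7·7 + 6·8 + 7·13) = (146, 136, 188)
Ratio at component: 188 / 13 = 14.4615

14.4615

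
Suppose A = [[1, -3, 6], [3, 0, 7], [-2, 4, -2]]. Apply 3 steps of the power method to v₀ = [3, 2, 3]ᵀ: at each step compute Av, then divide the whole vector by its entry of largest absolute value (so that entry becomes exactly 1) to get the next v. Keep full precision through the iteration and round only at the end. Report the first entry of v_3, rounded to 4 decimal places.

Av0 = (15.00000, 30.00000, -4.00000); divide by 30.00000 → v1 = (0.50000, 1.00000, -0.13333)
Av1 = (-3.30000, 0.56667, 3.26667); divide by -3.30000 → v2 = (1.00000, -0.17172, -0.98990)
Av2 = (-4.42424, -3.92929, -0.70707); divide by -4.42424 → v3 = (1.00000, 0.88813, 0.15982)
Requested entry of v3: 438/438 = 1.0000

1.0000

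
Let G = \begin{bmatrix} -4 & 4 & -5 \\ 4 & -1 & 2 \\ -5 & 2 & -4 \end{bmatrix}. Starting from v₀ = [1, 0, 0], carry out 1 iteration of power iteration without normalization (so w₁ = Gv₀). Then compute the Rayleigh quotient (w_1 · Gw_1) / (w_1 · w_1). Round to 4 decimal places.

λ ≈ -10.3158

w1 = Gv₀ = (-4, 4, -5)
Gw1 = (57, -30, 48)
w1·Gw1 = (-4)·57 + 4·(-30) + (-5)·48 = -588; w1·w1 = (-4)·(-4) + 4·4 + (-5)·(-5) = 57
λ ≈ -588/57 = -10.3158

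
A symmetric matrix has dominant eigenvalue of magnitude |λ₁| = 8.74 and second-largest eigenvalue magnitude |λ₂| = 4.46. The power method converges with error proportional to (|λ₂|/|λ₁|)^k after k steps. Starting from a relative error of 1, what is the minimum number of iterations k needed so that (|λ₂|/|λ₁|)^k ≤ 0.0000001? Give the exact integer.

|λ₂/λ₁| = 4.46/8.74 = 0.51030
Need k ≥ ln(0.0000001) / ln(0.51030) = -16.1181 / -0.6728 ≈ 23.958
Smallest integer k satisfying the bound: 24

24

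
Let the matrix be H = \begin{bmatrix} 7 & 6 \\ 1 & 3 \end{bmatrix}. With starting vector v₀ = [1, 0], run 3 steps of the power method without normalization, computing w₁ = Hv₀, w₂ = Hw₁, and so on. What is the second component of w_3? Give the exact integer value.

85

w1 = Hv₀ = (7·1 + 6·0; 1·1 + 3·0) = (7, 1)
w2 = Hw1 = (7·7 + 6·1; 1·7 + 3·1) = (55, 10)
w3 = Hw2 = (445, 85)
The requested component of w3 is 85.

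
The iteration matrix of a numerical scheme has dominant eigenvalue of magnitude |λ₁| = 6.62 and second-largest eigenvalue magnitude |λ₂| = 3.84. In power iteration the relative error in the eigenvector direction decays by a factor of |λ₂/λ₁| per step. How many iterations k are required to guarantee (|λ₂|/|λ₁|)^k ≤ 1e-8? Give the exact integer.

34

|λ₂/λ₁| = 3.84/6.62 = 0.58006
Need k ≥ ln(1e-8) / ln(0.58006) = -18.4207 / -0.5446 ≈ 33.823
Smallest integer k satisfying the bound: 34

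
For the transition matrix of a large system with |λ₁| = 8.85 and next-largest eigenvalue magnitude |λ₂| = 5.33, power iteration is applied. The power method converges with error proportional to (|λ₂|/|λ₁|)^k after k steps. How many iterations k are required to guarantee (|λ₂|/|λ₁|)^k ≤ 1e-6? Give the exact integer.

28

|λ₂/λ₁| = 5.33/8.85 = 0.60226
Need k ≥ ln(1e-6) / ln(0.60226) = -13.8155 / -0.5071 ≈ 27.246
Smallest integer k satisfying the bound: 28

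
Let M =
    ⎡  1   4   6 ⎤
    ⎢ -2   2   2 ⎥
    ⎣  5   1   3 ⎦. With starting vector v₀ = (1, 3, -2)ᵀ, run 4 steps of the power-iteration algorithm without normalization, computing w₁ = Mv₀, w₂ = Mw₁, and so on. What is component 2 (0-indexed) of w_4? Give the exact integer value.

735

w1 = Mv₀ = (1·1 + 4·3 + 6·(-2); (-2)·1 + 2·3 + 2·(-2); 5·1 + 1·3 + 3·(-2)) = (1, 0, 2)
w2 = Mw1 = (1·1 + 4·0 + 6·2; (-2)·1 + 2·0 + 2·2; 5·1 + 1·0 + 3·2) = (13, 2, 11)
w3 = Mw2 = (87, 0, 100)
w4 = Mw3 = (687, 26, 735)
The requested component of w4 is 735.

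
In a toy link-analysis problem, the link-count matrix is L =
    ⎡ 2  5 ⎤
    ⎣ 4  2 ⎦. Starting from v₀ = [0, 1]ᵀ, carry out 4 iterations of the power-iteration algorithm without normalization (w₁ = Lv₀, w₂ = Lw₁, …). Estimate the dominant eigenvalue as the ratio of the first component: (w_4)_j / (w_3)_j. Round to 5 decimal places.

w1 = Lv₀ = (2·0 + 5·1; 4·0 + 2·1) = (5, 2)
w2 = Lw1 = (2·5 + 5·2; 4·5 + 2·2) = (20, 24)
w3 = Lw2 = (160, 128)
w4 = Lw3 = (960, 896)
Ratio at component: 960 / 160 = 6.00000

λ ≈ 6.00000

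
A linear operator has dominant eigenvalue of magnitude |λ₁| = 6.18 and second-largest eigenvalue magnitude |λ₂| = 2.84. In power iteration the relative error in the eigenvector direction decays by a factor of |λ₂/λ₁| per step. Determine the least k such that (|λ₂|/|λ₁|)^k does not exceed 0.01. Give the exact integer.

6

|λ₂/λ₁| = 2.84/6.18 = 0.45955
Need k ≥ ln(0.01) / ln(0.45955) = -4.6052 / -0.7775 ≈ 5.923
Smallest integer k satisfying the bound: 6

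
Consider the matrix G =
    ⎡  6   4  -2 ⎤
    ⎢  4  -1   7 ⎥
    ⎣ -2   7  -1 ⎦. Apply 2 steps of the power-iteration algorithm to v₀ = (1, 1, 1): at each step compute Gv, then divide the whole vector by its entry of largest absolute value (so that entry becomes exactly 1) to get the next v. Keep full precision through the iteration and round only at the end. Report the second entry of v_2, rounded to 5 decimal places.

0.62500

Gv0 = (8.000000, 10.000000, 4.000000); divide by 10.000000 → v1 = (0.800000, 1.000000, 0.400000)
Gv1 = (8.000000, 5.000000, 5.000000); divide by 8.000000 → v2 = (1.000000, 0.625000, 0.625000)
Requested entry of v2: 50/80 = 0.62500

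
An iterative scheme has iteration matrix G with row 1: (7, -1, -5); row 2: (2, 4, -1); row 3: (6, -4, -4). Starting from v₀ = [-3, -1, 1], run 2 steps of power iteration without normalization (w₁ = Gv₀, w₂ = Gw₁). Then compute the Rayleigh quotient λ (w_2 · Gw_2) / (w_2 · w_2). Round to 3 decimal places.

λ ≈ 4.193

w1 = Gv₀ = (-25, -11, -18)
w2 = Gw1 = (-74, -76, -34)
Gw2 = (-272, -418, -4)
w2·Gw2 = (-74)·(-272) + (-76)·(-418) + (-34)·(-4) = 52032; w2·w2 = (-74)·(-74) + (-76)·(-76) + (-34)·(-34) = 12408
λ ≈ 52032/12408 = 4.193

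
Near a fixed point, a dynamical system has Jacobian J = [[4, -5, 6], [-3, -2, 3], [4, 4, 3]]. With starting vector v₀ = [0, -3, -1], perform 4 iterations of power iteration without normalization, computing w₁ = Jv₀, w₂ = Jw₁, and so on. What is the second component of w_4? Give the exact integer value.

-2877

w1 = Jv₀ = (4·0 + (-5)·(-3) + 6·(-1); (-3)·0 + (-2)·(-3) + 3·(-1); 4·0 + 4·(-3) + 3·(-1)) = (9, 3, -15)
w2 = Jw1 = (4·9 + (-5)·3 + 6·(-15); (-3)·9 + (-2)·3 + 3·(-15); 4·9 + 4·3 + 3·(-15)) = (-69, -78, 3)
w3 = Jw2 = (132, 372, -579)
w4 = Jw3 = (-4806, -2877, 279)
The requested component of w4 is -2877.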